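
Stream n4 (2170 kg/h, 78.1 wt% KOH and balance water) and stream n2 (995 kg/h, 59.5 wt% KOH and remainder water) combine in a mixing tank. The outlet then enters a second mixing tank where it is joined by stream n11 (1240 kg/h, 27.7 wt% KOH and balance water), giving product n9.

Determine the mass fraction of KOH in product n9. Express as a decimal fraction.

Overall, product flow = 4405 kg/h.
KOH in = 2170×0.781 + 995×0.595 + 1240×0.277 = 2630.3 kg/h.
KOH fraction in n9 = 0.597.

0.597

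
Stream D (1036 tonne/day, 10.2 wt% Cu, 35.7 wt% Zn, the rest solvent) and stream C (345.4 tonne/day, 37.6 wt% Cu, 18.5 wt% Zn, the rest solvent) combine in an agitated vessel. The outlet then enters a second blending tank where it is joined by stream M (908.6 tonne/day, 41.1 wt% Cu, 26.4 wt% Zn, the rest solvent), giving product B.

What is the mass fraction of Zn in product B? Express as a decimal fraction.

Overall, product flow = 2290 tonne/day.
Zn in = 1036×0.357 + 345.4×0.185 + 908.6×0.264 = 673.62 tonne/day.
Zn fraction in B = 0.2942.

0.2942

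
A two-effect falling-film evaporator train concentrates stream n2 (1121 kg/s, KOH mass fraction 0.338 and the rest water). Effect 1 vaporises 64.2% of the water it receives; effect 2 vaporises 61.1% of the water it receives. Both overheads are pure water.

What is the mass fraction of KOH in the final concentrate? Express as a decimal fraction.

0.786

water in feed = 1121×0.662 = 742.1 kg/s.
After stage 1: water left = (1−0.642)×742.1 = 265.67; stream total = 644.57 kg/s.
After stage 2: water left = (1−0.611)×265.67 = 103.35; final concentrate = 482.24 kg/s.
KOH fraction = 378.9/482.24 = 0.786.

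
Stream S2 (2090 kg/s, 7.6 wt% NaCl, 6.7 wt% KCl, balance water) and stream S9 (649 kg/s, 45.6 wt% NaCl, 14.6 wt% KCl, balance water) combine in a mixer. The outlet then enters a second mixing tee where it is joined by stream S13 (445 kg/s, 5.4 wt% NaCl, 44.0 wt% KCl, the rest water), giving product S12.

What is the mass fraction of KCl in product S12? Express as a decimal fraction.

0.135

Overall, product flow = 3184 kg/s.
KCl in = 2090×0.067 + 649×0.146 + 445×0.440 = 430.58 kg/s.
KCl fraction in S12 = 0.135.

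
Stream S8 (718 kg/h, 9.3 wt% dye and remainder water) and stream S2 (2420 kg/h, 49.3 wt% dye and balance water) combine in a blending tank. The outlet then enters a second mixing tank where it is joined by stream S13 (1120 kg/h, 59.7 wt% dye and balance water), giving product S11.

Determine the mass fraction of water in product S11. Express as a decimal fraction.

Overall, product flow = 4258 kg/h.
water in = 718×0.907 + 2420×0.507 + 1120×0.403 = 2329.5 kg/h.
water fraction in S11 = 0.547.

0.547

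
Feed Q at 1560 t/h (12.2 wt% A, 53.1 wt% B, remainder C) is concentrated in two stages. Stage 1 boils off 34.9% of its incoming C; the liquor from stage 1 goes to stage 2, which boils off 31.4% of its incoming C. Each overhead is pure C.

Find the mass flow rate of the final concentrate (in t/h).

1260 t/h

C in feed = 1560×0.347 = 541.32 t/h.
After stage 1: C left = (1−0.349)×541.32 = 352.4; stream total = 1371.1 t/h.
After stage 2: C left = (1−0.314)×352.4 = 241.75; final concentrate = 1260.4 t/h.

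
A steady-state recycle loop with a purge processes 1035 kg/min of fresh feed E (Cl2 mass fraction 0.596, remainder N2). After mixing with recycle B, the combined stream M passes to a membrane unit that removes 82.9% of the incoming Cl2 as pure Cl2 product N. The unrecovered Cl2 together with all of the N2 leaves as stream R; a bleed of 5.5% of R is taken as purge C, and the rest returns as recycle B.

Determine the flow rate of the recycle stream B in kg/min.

7303 kg/min

N2 enters only via E and leaves only via the purge: 1035×0.404 = 0.055×(N2 in R), and the membrane unit passes all N2, so N2 in M = N2 in R = 7602.5 kg/min.
Cl2 in M: m_A = 1035×0.596 + (1−0.055)·(1−0.829)·m_A, so m_A = 616.86/0.8384 = 735.75 kg/min.
R = (1−0.829)×735.75 + 7602.5 = 7728.4 kg/min.
Recycle B = (1−0.055)×7728.4 = 7303.3 kg/min.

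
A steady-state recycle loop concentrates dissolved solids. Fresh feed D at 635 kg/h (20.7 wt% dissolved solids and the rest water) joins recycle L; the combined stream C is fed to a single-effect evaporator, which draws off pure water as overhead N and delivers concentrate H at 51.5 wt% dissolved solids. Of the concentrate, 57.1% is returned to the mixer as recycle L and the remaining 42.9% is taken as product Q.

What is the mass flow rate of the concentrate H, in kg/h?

Overall dissolved solids balance (none leaves overhead): dissolved solids in fresh feed = dissolved solids in product, i.e. 635×0.207 = (1−0.571)·H·0.515.
H = 131.44/(0.515×0.429) = 594.95 kg/h.

594.9 kg/h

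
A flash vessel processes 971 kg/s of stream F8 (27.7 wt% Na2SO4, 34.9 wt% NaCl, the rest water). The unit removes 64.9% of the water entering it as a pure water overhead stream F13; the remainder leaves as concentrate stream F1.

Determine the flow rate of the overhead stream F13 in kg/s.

235.7 kg/s

water entering = 971×0.374 = 363.15 kg/s; overhead removed = 0.649×363.15 = 235.69 kg/s.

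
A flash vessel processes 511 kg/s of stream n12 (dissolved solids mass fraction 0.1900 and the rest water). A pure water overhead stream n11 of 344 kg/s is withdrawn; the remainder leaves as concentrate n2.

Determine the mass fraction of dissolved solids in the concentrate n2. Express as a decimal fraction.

dissolved solids is not removed: 511×0.190 = 97.09 kg/s of dissolved solids enters n2.
Concentrate = 511 − 344 = 167 kg/s.
Mass fraction = 97.09/167 = 0.5814.

0.5814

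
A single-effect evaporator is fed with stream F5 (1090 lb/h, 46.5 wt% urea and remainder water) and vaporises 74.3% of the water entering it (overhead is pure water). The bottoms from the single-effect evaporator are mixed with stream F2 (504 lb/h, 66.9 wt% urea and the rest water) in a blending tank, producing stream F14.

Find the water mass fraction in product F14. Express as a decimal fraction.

0.273

Vapour removed = 0.743×0.535×1090 = 433.28 lb/h; concentrate = 656.72 lb/h.
water reaching the mixer = 149.87 (from concentrate) + 504×0.331 = 316.69 lb/h.
Product flow = 656.72 + 504 = 1160.7 lb/h; water fraction = 0.273.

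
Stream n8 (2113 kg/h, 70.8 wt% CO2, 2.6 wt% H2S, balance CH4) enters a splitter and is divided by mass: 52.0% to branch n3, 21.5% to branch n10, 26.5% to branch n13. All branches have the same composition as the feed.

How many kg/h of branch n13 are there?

559.9 kg/h

Branch n13 flow = 0.265×2113 = 559.95 kg/h.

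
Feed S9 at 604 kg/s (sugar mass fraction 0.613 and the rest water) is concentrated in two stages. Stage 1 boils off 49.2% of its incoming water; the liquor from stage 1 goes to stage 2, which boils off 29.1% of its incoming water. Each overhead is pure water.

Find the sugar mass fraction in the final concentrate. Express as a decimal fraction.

0.815

water in feed = 604×0.387 = 233.75 kg/s.
After stage 1: water left = (1−0.492)×233.75 = 118.74; stream total = 489 kg/s.
After stage 2: water left = (1−0.291)×118.74 = 84.189; final concentrate = 454.44 kg/s.
sugar fraction = 370.25/454.44 = 0.815.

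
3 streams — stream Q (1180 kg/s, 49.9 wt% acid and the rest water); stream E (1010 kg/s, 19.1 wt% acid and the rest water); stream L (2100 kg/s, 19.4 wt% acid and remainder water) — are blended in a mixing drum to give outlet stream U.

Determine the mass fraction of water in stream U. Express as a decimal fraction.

0.7228

Total flow out = 1180 + 1010 + 2100 = 4290 kg/s.
water in = 1180×0.501 + 1010×0.809 + 2100×0.806 = 3100.9 kg/s.
water mass fraction in U = 3100.9/4290 = 0.7228.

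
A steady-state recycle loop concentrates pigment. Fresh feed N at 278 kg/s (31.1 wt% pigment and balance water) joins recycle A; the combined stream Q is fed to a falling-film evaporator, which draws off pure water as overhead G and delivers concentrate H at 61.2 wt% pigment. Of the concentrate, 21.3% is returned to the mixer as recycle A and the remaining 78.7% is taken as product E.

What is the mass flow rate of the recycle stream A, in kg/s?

Overall pigment balance (none leaves overhead): pigment in fresh feed = pigment in product, i.e. 278×0.311 = (1−0.213)·H·0.612.
H = 86.458/(0.612×0.787) = 179.51 kg/s.
Recycle A = 0.213×179.51 = 38.235 kg/s.

38.23 kg/s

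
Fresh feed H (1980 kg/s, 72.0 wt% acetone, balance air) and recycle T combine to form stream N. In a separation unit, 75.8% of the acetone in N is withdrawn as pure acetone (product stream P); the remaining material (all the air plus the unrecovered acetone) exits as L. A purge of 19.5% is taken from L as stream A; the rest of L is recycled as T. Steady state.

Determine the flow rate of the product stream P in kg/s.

acetone in N: m_A = 1980×0.720 + (1−0.195)·(1−0.758)·m_A, so m_A = 1425.6/0.8052 = 1770.5 kg/s.
Product P = 0.758×1770.5 = 1342 kg/s.

1342 kg/s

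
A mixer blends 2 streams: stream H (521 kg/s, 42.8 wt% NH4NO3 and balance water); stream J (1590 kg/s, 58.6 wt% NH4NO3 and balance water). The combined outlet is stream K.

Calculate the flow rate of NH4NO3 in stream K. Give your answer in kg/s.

NH4NO3 out = NH4NO3 in = 521×0.428 + 1590×0.586 = 1154.7 kg/s.

1155 kg/s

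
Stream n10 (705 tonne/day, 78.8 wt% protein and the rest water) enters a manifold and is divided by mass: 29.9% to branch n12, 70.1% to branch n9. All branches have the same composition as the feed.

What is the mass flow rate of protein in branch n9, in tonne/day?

389.4 tonne/day

Branch n9 total = 0.701×705 = 494.2 tonne/day.
protein in n9 = 0.788×494.2 = 389.43 tonne/day.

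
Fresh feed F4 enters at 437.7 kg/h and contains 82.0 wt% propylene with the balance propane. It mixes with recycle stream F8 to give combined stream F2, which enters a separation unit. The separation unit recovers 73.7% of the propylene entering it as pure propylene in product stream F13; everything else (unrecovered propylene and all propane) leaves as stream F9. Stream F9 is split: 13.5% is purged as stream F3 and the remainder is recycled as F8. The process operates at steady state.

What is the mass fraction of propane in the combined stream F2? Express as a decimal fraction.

propane enters only via F4 and leaves only via the purge: 437.7×0.180 = 0.135×(propane in F9), and the separation unit passes all propane, so propane in F2 = propane in F9 = 583.6 kg/h.
propylene in F2: m_A = 437.7×0.820 + (1−0.135)·(1−0.737)·m_A, so m_A = 358.91/0.7725 = 464.61 kg/h.
F2 = 464.61 + 583.6 = 1048.2 kg/h.
propane fraction in F2 = 583.6/1048.2 = 0.557.

0.557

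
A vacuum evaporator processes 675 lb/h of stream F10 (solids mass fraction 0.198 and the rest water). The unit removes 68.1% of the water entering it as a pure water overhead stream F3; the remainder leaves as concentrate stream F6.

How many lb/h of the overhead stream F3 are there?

368.7 lb/h

water entering = 675×0.802 = 541.35 lb/h; overhead removed = 0.681×541.35 = 368.66 lb/h.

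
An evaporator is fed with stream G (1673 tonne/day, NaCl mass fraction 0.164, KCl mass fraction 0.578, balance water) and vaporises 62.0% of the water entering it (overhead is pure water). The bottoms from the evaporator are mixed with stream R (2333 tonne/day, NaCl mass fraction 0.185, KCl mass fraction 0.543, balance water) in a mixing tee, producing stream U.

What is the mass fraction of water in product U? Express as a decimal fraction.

Vapour removed = 0.620×0.258×1673 = 267.61 tonne/day; concentrate = 1405.4 tonne/day.
water reaching the mixer = 164.02 (from concentrate) + 2333×0.272 = 798.6 tonne/day.
Product flow = 1405.4 + 2333 = 3738.4 tonne/day; water fraction = 0.214.

0.214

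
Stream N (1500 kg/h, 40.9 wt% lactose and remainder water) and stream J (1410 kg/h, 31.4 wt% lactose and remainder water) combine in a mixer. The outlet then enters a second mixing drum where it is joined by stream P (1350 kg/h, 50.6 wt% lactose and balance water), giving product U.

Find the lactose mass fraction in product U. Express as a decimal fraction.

0.408

Overall, product flow = 4260 kg/h.
lactose in = 1500×0.409 + 1410×0.314 + 1350×0.506 = 1739.3 kg/h.
lactose fraction in U = 0.408.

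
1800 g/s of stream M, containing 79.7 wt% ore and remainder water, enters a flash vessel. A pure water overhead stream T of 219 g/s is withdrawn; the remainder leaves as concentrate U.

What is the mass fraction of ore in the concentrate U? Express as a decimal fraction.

0.907

ore is not removed: 1800×0.797 = 1434.6 g/s of ore enters U.
Concentrate = 1800 − 219 = 1581 g/s.
Mass fraction = 1434.6/1581 = 0.907.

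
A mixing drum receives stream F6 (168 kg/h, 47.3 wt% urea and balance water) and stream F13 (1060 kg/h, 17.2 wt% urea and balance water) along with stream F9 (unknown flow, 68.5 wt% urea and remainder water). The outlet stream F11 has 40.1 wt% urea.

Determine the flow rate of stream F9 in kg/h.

Let F9 be the unknown flow. Total out = 1228 + F9.
urea balance: 261.78 + 0.685·F9 = 0.401·(1228 + F9)
(0.685 − 0.401)·F9 = 0.401×1228 − 261.78 = 230.64
F9 = 230.64 / 0.284 = 812.13 kg/h

812.1 kg/h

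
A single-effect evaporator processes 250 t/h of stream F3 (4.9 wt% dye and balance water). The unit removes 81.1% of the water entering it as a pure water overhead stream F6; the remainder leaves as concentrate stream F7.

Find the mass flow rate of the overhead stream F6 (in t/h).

192.8 t/h

water entering = 250×0.951 = 237.75 t/h; overhead removed = 0.811×237.75 = 192.82 t/h.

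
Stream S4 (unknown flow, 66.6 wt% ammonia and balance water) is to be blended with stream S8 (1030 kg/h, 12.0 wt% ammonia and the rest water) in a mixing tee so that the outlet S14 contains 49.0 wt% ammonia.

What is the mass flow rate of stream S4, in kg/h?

Let S4 be the unknown flow. Total out = 1030 + S4.
ammonia balance: 123.6 + 0.666·S4 = 0.490·(1030 + S4)
(0.666 − 0.490)·S4 = 0.490×1030 − 123.6 = 381.1
S4 = 381.1 / 0.176 = 2165.3 kg/h

2165 kg/h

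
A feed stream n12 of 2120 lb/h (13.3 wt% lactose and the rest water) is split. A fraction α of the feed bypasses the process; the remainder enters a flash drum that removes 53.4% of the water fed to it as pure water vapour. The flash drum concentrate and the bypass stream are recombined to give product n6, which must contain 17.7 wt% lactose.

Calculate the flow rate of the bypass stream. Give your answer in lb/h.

981.7 lb/h

All 2120×0.133 = 281.96 lb/h of lactose reaches n6, so n6 = 281.96/0.177 = 1593 lb/h and vapour = 527.01 lb/h.
The evaporator receives (1−α)·2120 of feed at 0.867 water and removes 0.534 of that water:
0.534×0.867×(1−α)×2120 = 527.01
(1−α) = 527.01/981.51 = 0.5369;  α = 0.4631.
Bypass flow = 0.4631×2120 = 981.7 lb/h.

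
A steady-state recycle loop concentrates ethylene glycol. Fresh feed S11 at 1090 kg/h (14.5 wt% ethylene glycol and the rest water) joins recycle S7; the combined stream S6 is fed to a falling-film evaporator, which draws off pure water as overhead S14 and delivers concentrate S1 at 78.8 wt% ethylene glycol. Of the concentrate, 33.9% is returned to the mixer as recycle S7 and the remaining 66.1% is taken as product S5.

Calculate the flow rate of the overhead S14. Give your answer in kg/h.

889.4 kg/h

Overall ethylene glycol balance (none leaves overhead): ethylene glycol in fresh feed = ethylene glycol in product, i.e. 1090×0.145 = (1−0.339)·S1·0.788.
S1 = 158.05/(0.788×0.661) = 303.44 kg/h.
Recycle S7 = 0.339×303.44 = 102.86 kg/h.
Combined feed S6 = 1090 + 102.86 = 1192.9 kg/h.
Overhead S14 = S6 − S1 = 1192.9 − 303.44 = 889.43 kg/h.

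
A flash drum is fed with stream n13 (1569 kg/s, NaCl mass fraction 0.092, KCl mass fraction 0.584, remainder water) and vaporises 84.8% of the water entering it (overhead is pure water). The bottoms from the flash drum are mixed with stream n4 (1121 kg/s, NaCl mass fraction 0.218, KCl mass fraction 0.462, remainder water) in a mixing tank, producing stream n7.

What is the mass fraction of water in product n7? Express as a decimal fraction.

Vapour removed = 0.848×0.324×1569 = 431.09 kg/s; concentrate = 1137.9 kg/s.
water reaching the mixer = 77.27 (from concentrate) + 1121×0.320 = 435.99 kg/s.
Product flow = 1137.9 + 1121 = 2258.9 kg/s; water fraction = 0.193.

0.193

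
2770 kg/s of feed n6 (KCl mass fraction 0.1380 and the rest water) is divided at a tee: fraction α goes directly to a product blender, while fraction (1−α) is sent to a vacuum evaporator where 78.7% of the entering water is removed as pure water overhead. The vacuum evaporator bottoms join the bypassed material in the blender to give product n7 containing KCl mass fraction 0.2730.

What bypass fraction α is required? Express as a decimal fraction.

All 2770×0.138 = 382.26 kg/s of KCl reaches n7, so n7 = 382.26/0.273 = 1400.2 kg/s and vapour = 1369.8 kg/s.
The evaporator receives (1−α)·2770 of feed at 0.862 water and removes 0.787 of that water:
0.787×0.862×(1−α)×2770 = 1369.8
(1−α) = 1369.8/1879.2 = 0.7289;  α = 0.2711.

0.271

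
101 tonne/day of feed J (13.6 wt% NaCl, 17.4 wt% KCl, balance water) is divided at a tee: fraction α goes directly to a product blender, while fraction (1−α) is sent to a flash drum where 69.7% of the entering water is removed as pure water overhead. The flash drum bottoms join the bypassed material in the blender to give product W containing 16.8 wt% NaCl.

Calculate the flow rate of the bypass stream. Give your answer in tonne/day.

All 101×0.136 = 13.736 tonne/day of NaCl reaches W, so W = 13.736/0.168 = 81.762 tonne/day and vapour = 19.238 tonne/day.
The evaporator receives (1−α)·101 of feed at 0.690 water and removes 0.697 of that water:
0.697×0.690×(1−α)×101 = 19.238
(1−α) = 19.238/48.574 = 0.3961;  α = 0.6039.
Bypass flow = 0.6039×101 = 60.998 tonne/day.

61 tonne/day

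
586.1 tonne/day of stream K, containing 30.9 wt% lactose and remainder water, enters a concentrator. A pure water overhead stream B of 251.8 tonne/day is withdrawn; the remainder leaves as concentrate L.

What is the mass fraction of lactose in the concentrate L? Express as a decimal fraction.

0.542

lactose is not removed: 586.1×0.309 = 181.1 tonne/day of lactose enters L.
Concentrate = 586.1 − 251.8 = 334.3 tonne/day.
Mass fraction = 181.1/334.3 = 0.542.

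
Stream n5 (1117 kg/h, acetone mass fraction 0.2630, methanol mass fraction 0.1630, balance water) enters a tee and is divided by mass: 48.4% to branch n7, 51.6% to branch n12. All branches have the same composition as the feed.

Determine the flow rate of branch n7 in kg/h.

540.6 kg/h

Branch n7 flow = 0.484×1117 = 540.63 kg/h.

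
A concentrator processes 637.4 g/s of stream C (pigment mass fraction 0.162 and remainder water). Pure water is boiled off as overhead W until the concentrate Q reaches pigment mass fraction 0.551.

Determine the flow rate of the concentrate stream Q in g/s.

pigment is conserved: 637.4×0.162 = 103.26 g/s all reports to the concentrate.
Concentrate = 103.26/(target fraction) = 187.4 g/s.

187.4 g/s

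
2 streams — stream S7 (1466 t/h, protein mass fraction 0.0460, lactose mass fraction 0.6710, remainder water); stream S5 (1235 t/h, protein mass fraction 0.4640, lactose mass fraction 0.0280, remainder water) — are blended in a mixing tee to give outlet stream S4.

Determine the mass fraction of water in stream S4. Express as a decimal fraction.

0.3859

Total flow out = 1466 + 1235 = 2701 t/h.
water in = 1466×0.283 + 1235×0.508 = 1042.3 t/h.
water mass fraction in S4 = 1042.3/2701 = 0.3859.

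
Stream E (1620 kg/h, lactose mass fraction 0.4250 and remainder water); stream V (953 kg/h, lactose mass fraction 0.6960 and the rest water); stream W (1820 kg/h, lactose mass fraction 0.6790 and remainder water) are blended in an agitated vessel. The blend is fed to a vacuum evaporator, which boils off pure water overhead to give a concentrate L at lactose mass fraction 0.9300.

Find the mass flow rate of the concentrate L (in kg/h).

lactose entering = 1620×0.425 + 953×0.696 + 1820×0.679 = 2587.6 kg/h.
All lactose reports to L, so L = 2587.6/0.930 = 2782.3 kg/h.

2782 kg/h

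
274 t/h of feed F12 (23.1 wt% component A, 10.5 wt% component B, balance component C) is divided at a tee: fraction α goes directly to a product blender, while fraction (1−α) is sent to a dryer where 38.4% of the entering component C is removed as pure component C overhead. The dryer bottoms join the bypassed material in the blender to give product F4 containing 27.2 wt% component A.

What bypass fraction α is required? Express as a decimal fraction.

All 274×0.231 = 63.294 t/h of component A reaches F4, so F4 = 63.294/0.272 = 232.7 t/h and vapour = 41.301 t/h.
The evaporator receives (1−α)·274 of feed at 0.664 component C and removes 0.384 of that component C:
0.384×0.664×(1−α)×274 = 41.301
(1−α) = 41.301/69.863 = 0.5912;  α = 0.4088.

0.409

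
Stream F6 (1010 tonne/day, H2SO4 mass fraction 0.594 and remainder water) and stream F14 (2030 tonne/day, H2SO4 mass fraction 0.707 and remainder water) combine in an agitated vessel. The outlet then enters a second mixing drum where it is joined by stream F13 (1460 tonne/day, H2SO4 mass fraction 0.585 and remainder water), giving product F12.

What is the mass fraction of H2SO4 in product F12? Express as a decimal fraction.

0.642

Overall, product flow = 4500 tonne/day.
H2SO4 in = 1010×0.594 + 2030×0.707 + 1460×0.585 = 2889.2 tonne/day.
H2SO4 fraction in F12 = 0.642.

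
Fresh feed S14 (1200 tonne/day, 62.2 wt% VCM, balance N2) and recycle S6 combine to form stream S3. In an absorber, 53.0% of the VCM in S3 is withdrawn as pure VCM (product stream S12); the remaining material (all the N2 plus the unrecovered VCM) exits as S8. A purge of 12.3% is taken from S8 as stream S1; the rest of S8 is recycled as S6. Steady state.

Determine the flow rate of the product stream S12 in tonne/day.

673 tonne/day

VCM in S3: m_A = 1200×0.622 + (1−0.123)·(1−0.530)·m_A, so m_A = 746.4/0.5878 = 1269.8 tonne/day.
Product S12 = 0.530×1269.8 = 672.99 tonne/day.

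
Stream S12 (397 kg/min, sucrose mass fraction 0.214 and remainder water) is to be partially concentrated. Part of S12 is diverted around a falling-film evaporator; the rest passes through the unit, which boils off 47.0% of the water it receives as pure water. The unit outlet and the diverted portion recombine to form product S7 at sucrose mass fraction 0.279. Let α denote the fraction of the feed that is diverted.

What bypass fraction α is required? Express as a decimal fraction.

All 397×0.214 = 84.958 kg/min of sucrose reaches S7, so S7 = 84.958/0.279 = 304.51 kg/min and vapour = 92.491 kg/min.
The evaporator receives (1−α)·397 of feed at 0.786 water and removes 0.470 of that water:
0.470×0.786×(1−α)×397 = 92.491
(1−α) = 92.491/146.66 = 0.6307;  α = 0.3693.

0.369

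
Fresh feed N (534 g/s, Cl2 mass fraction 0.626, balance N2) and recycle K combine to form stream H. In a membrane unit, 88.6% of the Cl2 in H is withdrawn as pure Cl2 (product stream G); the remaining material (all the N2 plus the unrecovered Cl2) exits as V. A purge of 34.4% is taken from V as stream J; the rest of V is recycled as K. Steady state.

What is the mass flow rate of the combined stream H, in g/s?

941.9 g/s

N2 enters only via N and leaves only via the purge: 534×0.374 = 0.344×(N2 in V), and the membrane unit passes all N2, so N2 in H = N2 in V = 580.57 g/s.
Cl2 in H: m_A = 534×0.626 + (1−0.344)·(1−0.886)·m_A, so m_A = 334.28/0.9252 = 361.3 g/s.
H = 361.3 + 580.57 = 941.87 g/s.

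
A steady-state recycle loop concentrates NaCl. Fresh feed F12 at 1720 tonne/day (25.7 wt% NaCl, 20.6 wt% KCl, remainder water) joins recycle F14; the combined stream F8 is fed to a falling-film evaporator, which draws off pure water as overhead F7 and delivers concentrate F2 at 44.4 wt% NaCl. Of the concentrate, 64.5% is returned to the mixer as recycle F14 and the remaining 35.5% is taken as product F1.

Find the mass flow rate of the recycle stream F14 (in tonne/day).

Overall NaCl balance (none leaves overhead): NaCl in fresh feed = NaCl in product, i.e. 1720×0.257 = (1−0.645)·F2·0.444.
F2 = 442.04/(0.444×0.355) = 2804.5 tonne/day.
Recycle F14 = 0.645×2804.5 = 1808.9 tonne/day.

1809 tonne/day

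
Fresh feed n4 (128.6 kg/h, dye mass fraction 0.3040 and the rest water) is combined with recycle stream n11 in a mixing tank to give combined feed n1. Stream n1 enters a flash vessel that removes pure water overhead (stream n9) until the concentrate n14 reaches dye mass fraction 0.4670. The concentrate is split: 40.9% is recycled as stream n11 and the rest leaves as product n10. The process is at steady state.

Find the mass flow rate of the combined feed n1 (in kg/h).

186.5 kg/h

Overall dye balance (none leaves overhead): dye in fresh feed = dye in product, i.e. 128.6×0.304 = (1−0.409)·n14·0.467.
n14 = 39.094/(0.467×0.591) = 141.65 kg/h.
Recycle n11 = 0.409×141.65 = 57.934 kg/h.
Combined feed n1 = 128.6 + 57.934 = 186.53 kg/h.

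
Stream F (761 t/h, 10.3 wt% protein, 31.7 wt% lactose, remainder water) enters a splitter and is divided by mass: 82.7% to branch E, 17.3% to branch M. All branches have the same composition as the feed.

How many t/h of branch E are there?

629.3 t/h

Branch E flow = 0.827×761 = 629.35 t/h.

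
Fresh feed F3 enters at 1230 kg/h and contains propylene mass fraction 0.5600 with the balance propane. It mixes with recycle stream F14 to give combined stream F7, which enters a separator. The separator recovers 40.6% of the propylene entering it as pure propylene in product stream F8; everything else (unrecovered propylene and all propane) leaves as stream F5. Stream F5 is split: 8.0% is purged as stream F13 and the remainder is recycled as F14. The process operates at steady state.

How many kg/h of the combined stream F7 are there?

8284 kg/h

propane enters only via F3 and leaves only via the purge: 1230×0.440 = 0.080×(propane in F5), and the separator passes all propane, so propane in F7 = propane in F5 = 6765 kg/h.
propylene in F7: m_A = 1230×0.560 + (1−0.080)·(1−0.406)·m_A, so m_A = 688.8/0.4535 = 1518.8 kg/h.
F7 = 1518.8 + 6765 = 8283.8 kg/h.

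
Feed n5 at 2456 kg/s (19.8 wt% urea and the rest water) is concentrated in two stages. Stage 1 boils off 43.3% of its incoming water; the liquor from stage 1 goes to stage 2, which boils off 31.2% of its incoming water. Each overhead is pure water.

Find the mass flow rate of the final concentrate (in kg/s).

1255 kg/s

water in feed = 2456×0.802 = 1969.7 kg/s.
After stage 1: water left = (1−0.433)×1969.7 = 1116.8; stream total = 1603.1 kg/s.
After stage 2: water left = (1−0.312)×1116.8 = 768.38; final concentrate = 1254.7 kg/s.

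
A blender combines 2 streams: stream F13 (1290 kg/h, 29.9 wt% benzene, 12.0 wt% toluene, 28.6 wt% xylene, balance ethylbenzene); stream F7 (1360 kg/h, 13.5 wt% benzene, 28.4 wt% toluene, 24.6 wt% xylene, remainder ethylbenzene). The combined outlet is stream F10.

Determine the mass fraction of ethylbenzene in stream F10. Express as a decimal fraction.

Total flow out = 1290 + 1360 = 2650 kg/h.
ethylbenzene in = 1290×0.295 + 1360×0.335 = 836.15 kg/h.
ethylbenzene mass fraction in F10 = 836.15/2650 = 0.316.

0.316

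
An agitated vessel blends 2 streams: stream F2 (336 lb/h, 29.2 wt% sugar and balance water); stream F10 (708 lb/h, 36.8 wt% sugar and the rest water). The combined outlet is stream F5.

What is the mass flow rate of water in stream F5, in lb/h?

water out = water in = 336×0.708 + 708×0.632 = 685.34 lb/h.

685.3 lb/h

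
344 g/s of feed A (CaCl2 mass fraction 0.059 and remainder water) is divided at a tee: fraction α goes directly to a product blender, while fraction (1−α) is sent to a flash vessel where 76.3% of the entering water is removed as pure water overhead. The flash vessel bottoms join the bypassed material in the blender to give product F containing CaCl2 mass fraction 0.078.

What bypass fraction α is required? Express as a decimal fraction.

All 344×0.059 = 20.296 g/s of CaCl2 reaches F, so F = 20.296/0.078 = 260.21 g/s and vapour = 83.795 g/s.
The evaporator receives (1−α)·344 of feed at 0.941 water and removes 0.763 of that water:
0.763×0.941×(1−α)×344 = 83.795
(1−α) = 83.795/246.99 = 0.3393;  α = 0.6607.

0.661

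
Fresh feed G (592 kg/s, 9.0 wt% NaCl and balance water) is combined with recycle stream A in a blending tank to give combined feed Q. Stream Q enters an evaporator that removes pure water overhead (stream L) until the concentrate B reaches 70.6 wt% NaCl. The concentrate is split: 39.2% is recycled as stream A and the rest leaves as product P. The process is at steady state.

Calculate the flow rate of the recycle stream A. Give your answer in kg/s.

48.66 kg/s

Overall NaCl balance (none leaves overhead): NaCl in fresh feed = NaCl in product, i.e. 592×0.090 = (1−0.392)·B·0.706.
B = 53.28/(0.706×0.608) = 124.12 kg/s.
Recycle A = 0.392×124.12 = 48.657 kg/s.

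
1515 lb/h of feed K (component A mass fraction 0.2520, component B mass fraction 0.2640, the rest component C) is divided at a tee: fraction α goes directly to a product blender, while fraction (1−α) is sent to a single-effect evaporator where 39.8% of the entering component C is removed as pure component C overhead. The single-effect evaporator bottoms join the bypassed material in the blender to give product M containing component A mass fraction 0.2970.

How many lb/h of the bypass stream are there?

323.4 lb/h

All 1515×0.252 = 381.78 lb/h of component A reaches M, so M = 381.78/0.297 = 1285.5 lb/h and vapour = 229.55 lb/h.
The evaporator receives (1−α)·1515 of feed at 0.484 component C and removes 0.398 of that component C:
0.398×0.484×(1−α)×1515 = 229.55
(1−α) = 229.55/291.84 = 0.7866;  α = 0.2134.
Bypass flow = 0.2134×1515 = 323.37 lb/h.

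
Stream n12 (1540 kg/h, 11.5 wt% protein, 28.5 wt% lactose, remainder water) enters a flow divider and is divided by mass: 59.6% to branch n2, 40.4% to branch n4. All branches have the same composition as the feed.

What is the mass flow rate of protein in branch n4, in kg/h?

71.55 kg/h

Branch n4 total = 0.404×1540 = 622.16 kg/h.
protein in n4 = 0.115×622.16 = 71.548 kg/h.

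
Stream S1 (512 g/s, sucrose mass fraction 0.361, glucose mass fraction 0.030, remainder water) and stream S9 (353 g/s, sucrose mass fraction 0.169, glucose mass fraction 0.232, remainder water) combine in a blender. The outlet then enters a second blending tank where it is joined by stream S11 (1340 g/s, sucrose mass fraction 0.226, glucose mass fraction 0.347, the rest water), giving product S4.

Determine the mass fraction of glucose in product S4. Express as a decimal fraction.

Overall, product flow = 2205 g/s.
glucose in = 512×0.030 + 353×0.232 + 1340×0.347 = 562.24 g/s.
glucose fraction in S4 = 0.255.

0.255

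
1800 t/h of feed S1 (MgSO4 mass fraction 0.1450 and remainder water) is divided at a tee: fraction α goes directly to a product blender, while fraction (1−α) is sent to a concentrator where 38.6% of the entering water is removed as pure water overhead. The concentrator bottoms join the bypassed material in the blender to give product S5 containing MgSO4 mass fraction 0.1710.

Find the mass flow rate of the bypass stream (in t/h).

970.7 t/h

All 1800×0.145 = 261 t/h of MgSO4 reaches S5, so S5 = 261/0.171 = 1526.3 t/h and vapour = 273.68 t/h.
The evaporator receives (1−α)·1800 of feed at 0.855 water and removes 0.386 of that water:
0.386×0.855×(1−α)×1800 = 273.68
(1−α) = 273.68/594.05 = 0.4607;  α = 0.5393.
Bypass flow = 0.5393×1800 = 970.73 t/h.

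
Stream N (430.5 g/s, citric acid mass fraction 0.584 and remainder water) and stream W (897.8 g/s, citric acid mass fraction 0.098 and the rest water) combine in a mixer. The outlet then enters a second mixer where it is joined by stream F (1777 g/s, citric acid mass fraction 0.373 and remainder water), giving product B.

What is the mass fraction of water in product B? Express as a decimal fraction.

Overall, product flow = 3105.3 g/s.
water in = 430.5×0.416 + 897.8×0.902 + 1777×0.627 = 2103.1 g/s.
water fraction in B = 0.677.

0.677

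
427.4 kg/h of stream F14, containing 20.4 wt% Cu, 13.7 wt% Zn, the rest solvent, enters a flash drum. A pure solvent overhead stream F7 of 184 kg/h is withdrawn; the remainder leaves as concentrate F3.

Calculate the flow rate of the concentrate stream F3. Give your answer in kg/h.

243.4 kg/h

Concentrate = 427.4 − 184 = 243.4 kg/h.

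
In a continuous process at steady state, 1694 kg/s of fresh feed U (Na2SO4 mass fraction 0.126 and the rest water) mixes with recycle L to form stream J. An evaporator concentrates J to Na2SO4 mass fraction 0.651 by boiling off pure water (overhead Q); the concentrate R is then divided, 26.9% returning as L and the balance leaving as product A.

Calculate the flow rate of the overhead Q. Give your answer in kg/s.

Overall Na2SO4 balance (none leaves overhead): Na2SO4 in fresh feed = Na2SO4 in product, i.e. 1694×0.126 = (1−0.269)·R·0.651.
R = 213.44/(0.651×0.731) = 448.52 kg/s.
Recycle L = 0.269×448.52 = 120.65 kg/s.
Combined feed J = 1694 + 120.65 = 1814.7 kg/s.
Overhead Q = J − R = 1814.7 − 448.52 = 1366.1 kg/s.

1366 kg/s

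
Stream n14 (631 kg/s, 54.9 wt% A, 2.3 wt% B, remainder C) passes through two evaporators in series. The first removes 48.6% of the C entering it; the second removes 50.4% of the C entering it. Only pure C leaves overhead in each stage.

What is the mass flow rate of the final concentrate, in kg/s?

429.8 kg/s

C in feed = 631×0.428 = 270.07 kg/s.
After stage 1: C left = (1−0.486)×270.07 = 138.81; stream total = 499.75 kg/s.
After stage 2: C left = (1−0.504)×138.81 = 68.852; final concentrate = 429.78 kg/s.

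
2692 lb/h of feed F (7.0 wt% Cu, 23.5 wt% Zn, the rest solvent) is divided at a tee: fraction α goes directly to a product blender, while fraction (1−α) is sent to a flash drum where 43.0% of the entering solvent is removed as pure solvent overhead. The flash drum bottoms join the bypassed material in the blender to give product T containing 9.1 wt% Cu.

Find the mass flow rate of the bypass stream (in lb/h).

All 2692×0.070 = 188.44 lb/h of Cu reaches T, so T = 188.44/0.091 = 2070.8 lb/h and vapour = 621.23 lb/h.
The evaporator receives (1−α)·2692 of feed at 0.695 solvent and removes 0.430 of that solvent:
0.430×0.695×(1−α)×2692 = 621.23
(1−α) = 621.23/804.5 = 0.7722;  α = 0.2278.
Bypass flow = 0.2278×2692 = 613.26 lb/h.

613.3 lb/h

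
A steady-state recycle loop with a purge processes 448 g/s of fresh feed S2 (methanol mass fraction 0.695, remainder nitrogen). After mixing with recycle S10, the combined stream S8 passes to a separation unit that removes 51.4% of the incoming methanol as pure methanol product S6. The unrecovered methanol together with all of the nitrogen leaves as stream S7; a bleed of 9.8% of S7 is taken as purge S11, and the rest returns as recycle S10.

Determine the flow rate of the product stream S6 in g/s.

methanol in S8: m_A = 448×0.695 + (1−0.098)·(1−0.514)·m_A, so m_A = 311.36/0.5616 = 554.39 g/s.
Product S6 = 0.514×554.39 = 284.96 g/s.

285 g/s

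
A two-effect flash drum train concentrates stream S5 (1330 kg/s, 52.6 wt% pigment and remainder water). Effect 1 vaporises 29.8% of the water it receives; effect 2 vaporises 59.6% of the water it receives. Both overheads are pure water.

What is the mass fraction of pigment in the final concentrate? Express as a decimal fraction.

water in feed = 1330×0.474 = 630.42 kg/s.
After stage 1: water left = (1−0.298)×630.42 = 442.55; stream total = 1142.1 kg/s.
After stage 2: water left = (1−0.596)×442.55 = 178.79; final concentrate = 878.37 kg/s.
pigment fraction = 699.58/878.37 = 0.796.

0.796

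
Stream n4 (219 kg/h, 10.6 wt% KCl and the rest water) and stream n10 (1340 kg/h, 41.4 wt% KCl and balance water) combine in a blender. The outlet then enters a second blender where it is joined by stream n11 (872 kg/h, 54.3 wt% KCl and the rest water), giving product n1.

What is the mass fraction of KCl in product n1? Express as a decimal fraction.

Overall, product flow = 2431 kg/h.
KCl in = 219×0.106 + 1340×0.414 + 872×0.543 = 1051.5 kg/h.
KCl fraction in n1 = 0.4325.

0.4325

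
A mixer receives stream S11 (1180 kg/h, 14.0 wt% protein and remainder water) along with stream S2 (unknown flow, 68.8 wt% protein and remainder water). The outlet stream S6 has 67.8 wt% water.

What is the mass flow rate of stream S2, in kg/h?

Let S2 be the unknown flow. Total out = 1180 + S2.
water balance: 1014.8 + 0.312·S2 = 0.678·(1180 + S2)
(0.312 − 0.678)·S2 = 0.678×1180 − 1014.8 = -214.76
S2 = -214.76 / -0.366 = 586.78 kg/h

586.8 kg/h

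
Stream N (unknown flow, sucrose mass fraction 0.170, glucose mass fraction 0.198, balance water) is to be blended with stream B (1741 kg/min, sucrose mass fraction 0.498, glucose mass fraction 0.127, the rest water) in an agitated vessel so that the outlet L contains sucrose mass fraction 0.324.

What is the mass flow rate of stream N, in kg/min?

1967 kg/min

Let N be the unknown flow. Total out = 1741 + N.
sucrose balance: 867.02 + 0.170·N = 0.324·(1741 + N)
(0.170 − 0.324)·N = 0.324×1741 − 867.02 = -302.93
N = -302.93 / -0.154 = 1967.1 kg/min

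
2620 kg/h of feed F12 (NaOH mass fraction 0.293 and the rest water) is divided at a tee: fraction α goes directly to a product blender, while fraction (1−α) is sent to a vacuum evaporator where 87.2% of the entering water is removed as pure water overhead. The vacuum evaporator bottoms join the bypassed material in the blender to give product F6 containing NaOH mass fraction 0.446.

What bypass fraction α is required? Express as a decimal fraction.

All 2620×0.293 = 767.66 kg/h of NaOH reaches F6, so F6 = 767.66/0.446 = 1721.2 kg/h and vapour = 898.79 kg/h.
The evaporator receives (1−α)·2620 of feed at 0.707 water and removes 0.872 of that water:
0.872×0.707×(1−α)×2620 = 898.79
(1−α) = 898.79/1615.2 = 0.5564;  α = 0.4436.

0.444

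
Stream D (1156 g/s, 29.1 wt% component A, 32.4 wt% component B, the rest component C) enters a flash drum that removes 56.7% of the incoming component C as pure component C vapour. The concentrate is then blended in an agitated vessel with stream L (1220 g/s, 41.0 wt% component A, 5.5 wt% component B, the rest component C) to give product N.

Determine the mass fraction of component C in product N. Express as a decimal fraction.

Vapour removed = 0.567×0.385×1156 = 252.35 g/s; concentrate = 903.65 g/s.
component C reaching the mixer = 192.71 (from concentrate) + 1220×0.535 = 845.41 g/s.
Product flow = 903.65 + 1220 = 2123.7 g/s; component C fraction = 0.398.

0.398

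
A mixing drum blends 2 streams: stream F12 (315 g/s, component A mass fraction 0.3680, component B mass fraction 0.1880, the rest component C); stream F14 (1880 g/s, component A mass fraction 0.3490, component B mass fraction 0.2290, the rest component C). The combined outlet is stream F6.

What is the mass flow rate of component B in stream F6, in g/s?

component B out = component B in = 315×0.188 + 1880×0.229 = 489.74 g/s.

489.7 g/s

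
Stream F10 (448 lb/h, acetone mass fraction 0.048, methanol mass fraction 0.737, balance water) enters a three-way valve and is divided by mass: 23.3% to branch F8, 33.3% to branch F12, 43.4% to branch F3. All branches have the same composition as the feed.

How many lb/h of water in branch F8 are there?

22.44 lb/h

Branch F8 total = 0.233×448 = 104.38 lb/h.
water in F8 = 0.215×104.38 = 22.443 lb/h.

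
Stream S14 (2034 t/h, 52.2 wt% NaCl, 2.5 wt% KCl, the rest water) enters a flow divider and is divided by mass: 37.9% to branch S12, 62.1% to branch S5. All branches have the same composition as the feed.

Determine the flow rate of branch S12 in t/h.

770.9 t/h

Branch S12 flow = 0.379×2034 = 770.89 t/h.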